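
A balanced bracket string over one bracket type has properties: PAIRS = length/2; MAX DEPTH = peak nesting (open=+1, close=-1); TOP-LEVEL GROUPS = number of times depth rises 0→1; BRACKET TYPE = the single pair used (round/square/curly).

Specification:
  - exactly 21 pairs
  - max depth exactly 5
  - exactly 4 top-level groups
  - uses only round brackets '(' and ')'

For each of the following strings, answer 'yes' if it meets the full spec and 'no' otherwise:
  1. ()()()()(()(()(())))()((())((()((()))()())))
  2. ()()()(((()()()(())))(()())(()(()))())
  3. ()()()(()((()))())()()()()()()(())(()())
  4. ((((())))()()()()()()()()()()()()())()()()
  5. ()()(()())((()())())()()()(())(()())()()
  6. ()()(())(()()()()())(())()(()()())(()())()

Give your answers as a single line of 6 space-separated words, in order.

String 1 '()()()()(()(()(())))()((())((()((()))()())))': depth seq [1 0 1 0 1 0 1 0 1 2 1 2 3 2 3 4 3 2 1 0 1 0 1 2 3 2 1 2 3 4 3 4 5 6 5 4 3 4 3 4 3 2 1 0]
  -> pairs=22 depth=6 groups=7 -> no
String 2 '()()()(((()()()(())))(()())(()(()))())': depth seq [1 0 1 0 1 0 1 2 3 4 3 4 3 4 3 4 5 4 3 2 1 2 3 2 3 2 1 2 3 2 3 4 3 2 1 2 1 0]
  -> pairs=19 depth=5 groups=4 -> no
String 3 '()()()(()((()))())()()()()()()(())(()())': depth seq [1 0 1 0 1 0 1 2 1 2 3 4 3 2 1 2 1 0 1 0 1 0 1 0 1 0 1 0 1 0 1 2 1 0 1 2 1 2 1 0]
  -> pairs=20 depth=4 groups=12 -> no
String 4 '((((())))()()()()()()()()()()()()())()()()': depth seq [1 2 3 4 5 4 3 2 1 2 1 2 1 2 1 2 1 2 1 2 1 2 1 2 1 2 1 2 1 2 1 2 1 2 1 0 1 0 1 0 1 0]
  -> pairs=21 depth=5 groups=4 -> yes
String 5 '()()(()())((()())())()()()(())(()())()()': depth seq [1 0 1 0 1 2 1 2 1 0 1 2 3 2 3 2 1 2 1 0 1 0 1 0 1 0 1 2 1 0 1 2 1 2 1 0 1 0 1 0]
  -> pairs=20 depth=3 groups=11 -> no
String 6 '()()(())(()()()()())(())()(()()())(()())()': depth seq [1 0 1 0 1 2 1 0 1 2 1 2 1 2 1 2 1 2 1 0 1 2 1 0 1 0 1 2 1 2 1 2 1 0 1 2 1 2 1 0 1 0]
  -> pairs=21 depth=2 groups=9 -> no

Answer: no no no yes no no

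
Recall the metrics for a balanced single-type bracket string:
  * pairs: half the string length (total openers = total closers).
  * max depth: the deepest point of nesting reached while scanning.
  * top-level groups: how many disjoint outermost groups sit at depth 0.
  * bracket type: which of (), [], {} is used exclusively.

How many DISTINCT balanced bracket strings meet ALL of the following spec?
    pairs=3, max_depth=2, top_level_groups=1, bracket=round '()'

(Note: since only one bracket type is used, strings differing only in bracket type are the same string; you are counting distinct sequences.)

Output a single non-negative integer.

Answer: 1

Derivation:
Spec: pairs=3 depth=2 groups=1
Count(depth <= 2) = 1
Count(depth <= 1) = 0
Count(depth == 2) = 1 - 0 = 1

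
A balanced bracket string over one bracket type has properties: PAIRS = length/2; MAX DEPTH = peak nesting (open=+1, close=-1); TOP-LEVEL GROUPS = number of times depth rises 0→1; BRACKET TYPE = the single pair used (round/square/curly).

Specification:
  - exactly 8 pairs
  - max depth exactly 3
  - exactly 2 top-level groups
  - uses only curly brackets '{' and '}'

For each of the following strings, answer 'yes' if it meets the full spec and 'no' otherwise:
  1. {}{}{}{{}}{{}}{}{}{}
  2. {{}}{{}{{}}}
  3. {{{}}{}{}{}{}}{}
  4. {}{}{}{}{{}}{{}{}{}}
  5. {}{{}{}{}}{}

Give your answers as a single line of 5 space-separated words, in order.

Answer: no no yes no no

Derivation:
String 1 '{}{}{}{{}}{{}}{}{}{}': depth seq [1 0 1 0 1 0 1 2 1 0 1 2 1 0 1 0 1 0 1 0]
  -> pairs=10 depth=2 groups=8 -> no
String 2 '{{}}{{}{{}}}': depth seq [1 2 1 0 1 2 1 2 3 2 1 0]
  -> pairs=6 depth=3 groups=2 -> no
String 3 '{{{}}{}{}{}{}}{}': depth seq [1 2 3 2 1 2 1 2 1 2 1 2 1 0 1 0]
  -> pairs=8 depth=3 groups=2 -> yes
String 4 '{}{}{}{}{{}}{{}{}{}}': depth seq [1 0 1 0 1 0 1 0 1 2 1 0 1 2 1 2 1 2 1 0]
  -> pairs=10 depth=2 groups=6 -> no
String 5 '{}{{}{}{}}{}': depth seq [1 0 1 2 1 2 1 2 1 0 1 0]
  -> pairs=6 depth=2 groups=3 -> no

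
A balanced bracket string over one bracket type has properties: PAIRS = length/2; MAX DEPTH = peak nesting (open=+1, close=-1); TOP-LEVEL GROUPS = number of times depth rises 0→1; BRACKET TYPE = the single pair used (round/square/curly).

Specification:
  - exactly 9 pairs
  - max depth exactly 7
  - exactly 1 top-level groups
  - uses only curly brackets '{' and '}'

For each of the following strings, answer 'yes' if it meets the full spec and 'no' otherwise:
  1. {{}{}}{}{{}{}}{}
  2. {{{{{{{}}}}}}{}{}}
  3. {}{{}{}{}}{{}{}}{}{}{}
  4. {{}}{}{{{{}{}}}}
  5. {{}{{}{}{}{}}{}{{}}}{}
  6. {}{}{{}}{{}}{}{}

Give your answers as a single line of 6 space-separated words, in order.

Answer: no yes no no no no

Derivation:
String 1 '{{}{}}{}{{}{}}{}': depth seq [1 2 1 2 1 0 1 0 1 2 1 2 1 0 1 0]
  -> pairs=8 depth=2 groups=4 -> no
String 2 '{{{{{{{}}}}}}{}{}}': depth seq [1 2 3 4 5 6 7 6 5 4 3 2 1 2 1 2 1 0]
  -> pairs=9 depth=7 groups=1 -> yes
String 3 '{}{{}{}{}}{{}{}}{}{}{}': depth seq [1 0 1 2 1 2 1 2 1 0 1 2 1 2 1 0 1 0 1 0 1 0]
  -> pairs=11 depth=2 groups=6 -> no
String 4 '{{}}{}{{{{}{}}}}': depth seq [1 2 1 0 1 0 1 2 3 4 3 4 3 2 1 0]
  -> pairs=8 depth=4 groups=3 -> no
String 5 '{{}{{}{}{}{}}{}{{}}}{}': depth seq [1 2 1 2 3 2 3 2 3 2 3 2 1 2 1 2 3 2 1 0 1 0]
  -> pairs=11 depth=3 groups=2 -> no
String 6 '{}{}{{}}{{}}{}{}': depth seq [1 0 1 0 1 2 1 0 1 2 1 0 1 0 1 0]
  -> pairs=8 depth=2 groups=6 -> no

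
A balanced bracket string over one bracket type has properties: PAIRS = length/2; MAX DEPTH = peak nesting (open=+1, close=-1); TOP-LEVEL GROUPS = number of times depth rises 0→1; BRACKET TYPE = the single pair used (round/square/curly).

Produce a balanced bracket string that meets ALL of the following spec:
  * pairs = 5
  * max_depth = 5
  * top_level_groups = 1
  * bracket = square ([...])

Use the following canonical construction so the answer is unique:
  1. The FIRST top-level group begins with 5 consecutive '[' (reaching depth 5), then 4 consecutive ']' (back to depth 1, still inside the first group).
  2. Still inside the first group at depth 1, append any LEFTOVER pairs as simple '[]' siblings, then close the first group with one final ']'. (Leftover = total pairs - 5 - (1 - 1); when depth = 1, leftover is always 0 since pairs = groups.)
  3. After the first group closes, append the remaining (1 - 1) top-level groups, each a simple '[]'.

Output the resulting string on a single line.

Spec: pairs=5 depth=5 groups=1
Leftover pairs = 5 - 5 - (1-1) = 0
First group: deep chain of depth 5 + 0 sibling pairs
Remaining 0 groups: simple '[]' each

Answer: [[[[[]]]]]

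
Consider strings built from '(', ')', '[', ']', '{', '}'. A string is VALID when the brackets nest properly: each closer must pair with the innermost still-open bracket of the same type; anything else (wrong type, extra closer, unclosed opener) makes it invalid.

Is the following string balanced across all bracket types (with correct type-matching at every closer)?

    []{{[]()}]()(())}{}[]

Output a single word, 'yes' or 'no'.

pos 0: push '['; stack = [
pos 1: ']' matches '['; pop; stack = (empty)
pos 2: push '{'; stack = {
pos 3: push '{'; stack = {{
pos 4: push '['; stack = {{[
pos 5: ']' matches '['; pop; stack = {{
pos 6: push '('; stack = {{(
pos 7: ')' matches '('; pop; stack = {{
pos 8: '}' matches '{'; pop; stack = {
pos 9: saw closer ']' but top of stack is '{' (expected '}') → INVALID
Verdict: type mismatch at position 9: ']' closes '{' → no

Answer: no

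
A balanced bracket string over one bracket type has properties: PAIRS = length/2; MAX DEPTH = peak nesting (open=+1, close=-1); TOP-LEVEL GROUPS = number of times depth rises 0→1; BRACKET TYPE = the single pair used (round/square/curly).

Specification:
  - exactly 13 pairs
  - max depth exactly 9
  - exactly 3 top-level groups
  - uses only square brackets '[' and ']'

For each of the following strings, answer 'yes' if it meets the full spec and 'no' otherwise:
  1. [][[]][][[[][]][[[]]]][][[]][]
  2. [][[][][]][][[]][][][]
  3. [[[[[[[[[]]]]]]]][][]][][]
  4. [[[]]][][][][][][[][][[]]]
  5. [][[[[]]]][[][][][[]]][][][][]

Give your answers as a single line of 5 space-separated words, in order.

Answer: no no yes no no

Derivation:
String 1 '[][[]][][[[][]][[[]]]][][[]][]': depth seq [1 0 1 2 1 0 1 0 1 2 3 2 3 2 1 2 3 4 3 2 1 0 1 0 1 2 1 0 1 0]
  -> pairs=15 depth=4 groups=7 -> no
String 2 '[][[][][]][][[]][][][]': depth seq [1 0 1 2 1 2 1 2 1 0 1 0 1 2 1 0 1 0 1 0 1 0]
  -> pairs=11 depth=2 groups=7 -> no
String 3 '[[[[[[[[[]]]]]]]][][]][][]': depth seq [1 2 3 4 5 6 7 8 9 8 7 6 5 4 3 2 1 2 1 2 1 0 1 0 1 0]
  -> pairs=13 depth=9 groups=3 -> yes
String 4 '[[[]]][][][][][][[][][[]]]': depth seq [1 2 3 2 1 0 1 0 1 0 1 0 1 0 1 0 1 2 1 2 1 2 3 2 1 0]
  -> pairs=13 depth=3 groups=7 -> no
String 5 '[][[[[]]]][[][][][[]]][][][][]': depth seq [1 0 1 2 3 4 3 2 1 0 1 2 1 2 1 2 1 2 3 2 1 0 1 0 1 0 1 0 1 0]
  -> pairs=15 depth=4 groups=7 -> no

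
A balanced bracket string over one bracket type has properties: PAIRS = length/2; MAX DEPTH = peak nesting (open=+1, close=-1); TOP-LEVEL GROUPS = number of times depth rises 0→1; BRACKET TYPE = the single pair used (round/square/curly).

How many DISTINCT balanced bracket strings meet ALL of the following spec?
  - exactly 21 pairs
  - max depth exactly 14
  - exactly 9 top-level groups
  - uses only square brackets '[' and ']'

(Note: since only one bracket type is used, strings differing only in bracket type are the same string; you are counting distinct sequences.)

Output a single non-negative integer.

Answer: 0

Derivation:
Spec: pairs=21 depth=14 groups=9
Count(depth <= 14) = 96768360
Count(depth <= 13) = 96768360
Count(depth == 14) = 96768360 - 96768360 = 0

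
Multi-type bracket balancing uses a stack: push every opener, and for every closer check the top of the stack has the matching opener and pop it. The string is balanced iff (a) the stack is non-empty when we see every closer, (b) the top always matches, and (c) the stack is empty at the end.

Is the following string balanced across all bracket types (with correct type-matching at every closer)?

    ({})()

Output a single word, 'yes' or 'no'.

Answer: yes

Derivation:
pos 0: push '('; stack = (
pos 1: push '{'; stack = ({
pos 2: '}' matches '{'; pop; stack = (
pos 3: ')' matches '('; pop; stack = (empty)
pos 4: push '('; stack = (
pos 5: ')' matches '('; pop; stack = (empty)
end: stack empty → VALID
Verdict: properly nested → yes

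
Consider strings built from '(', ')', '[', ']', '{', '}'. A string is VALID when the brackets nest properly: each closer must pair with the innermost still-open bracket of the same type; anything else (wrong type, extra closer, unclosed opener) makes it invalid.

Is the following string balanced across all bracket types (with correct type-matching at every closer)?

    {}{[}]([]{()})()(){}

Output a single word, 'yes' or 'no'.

Answer: no

Derivation:
pos 0: push '{'; stack = {
pos 1: '}' matches '{'; pop; stack = (empty)
pos 2: push '{'; stack = {
pos 3: push '['; stack = {[
pos 4: saw closer '}' but top of stack is '[' (expected ']') → INVALID
Verdict: type mismatch at position 4: '}' closes '[' → no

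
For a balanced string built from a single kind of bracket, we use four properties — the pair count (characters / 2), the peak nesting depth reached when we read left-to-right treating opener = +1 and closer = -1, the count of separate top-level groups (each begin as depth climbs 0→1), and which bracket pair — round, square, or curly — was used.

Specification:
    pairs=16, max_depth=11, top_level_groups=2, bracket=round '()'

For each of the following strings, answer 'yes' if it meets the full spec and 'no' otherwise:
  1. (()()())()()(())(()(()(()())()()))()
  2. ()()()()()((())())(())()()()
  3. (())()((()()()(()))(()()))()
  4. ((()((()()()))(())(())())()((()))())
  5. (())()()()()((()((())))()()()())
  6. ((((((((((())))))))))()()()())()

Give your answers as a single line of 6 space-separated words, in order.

String 1 '(()()())()()(())(()(()(()())()()))()': depth seq [1 2 1 2 1 2 1 0 1 0 1 0 1 2 1 0 1 2 1 2 3 2 3 4 3 4 3 2 3 2 3 2 1 0 1 0]
  -> pairs=18 depth=4 groups=6 -> no
String 2 '()()()()()((())())(())()()()': depth seq [1 0 1 0 1 0 1 0 1 0 1 2 3 2 1 2 1 0 1 2 1 0 1 0 1 0 1 0]
  -> pairs=14 depth=3 groups=10 -> no
String 3 '(())()((()()()(()))(()()))()': depth seq [1 2 1 0 1 0 1 2 3 2 3 2 3 2 3 4 3 2 1 2 3 2 3 2 1 0 1 0]
  -> pairs=14 depth=4 groups=4 -> no
String 4 '((()((()()()))(())(())())()((()))())': depth seq [1 2 3 2 3 4 5 4 5 4 5 4 3 2 3 4 3 2 3 4 3 2 3 2 1 2 1 2 3 4 3 2 1 2 1 0]
  -> pairs=18 depth=5 groups=1 -> no
String 5 '(())()()()()((()((())))()()()())': depth seq [1 2 1 0 1 0 1 0 1 0 1 0 1 2 3 2 3 4 5 4 3 2 1 2 1 2 1 2 1 2 1 0]
  -> pairs=16 depth=5 groups=6 -> no
String 6 '((((((((((())))))))))()()()())()': depth seq [1 2 3 4 5 6 7 8 9 10 11 10 9 8 7 6 5 4 3 2 1 2 1 2 1 2 1 2 1 0 1 0]
  -> pairs=16 depth=11 groups=2 -> yes

Answer: no no no no no yes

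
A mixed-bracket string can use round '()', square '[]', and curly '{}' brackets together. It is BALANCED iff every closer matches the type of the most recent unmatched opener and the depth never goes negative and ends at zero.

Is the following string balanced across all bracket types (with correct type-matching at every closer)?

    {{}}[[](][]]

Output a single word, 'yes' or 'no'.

pos 0: push '{'; stack = {
pos 1: push '{'; stack = {{
pos 2: '}' matches '{'; pop; stack = {
pos 3: '}' matches '{'; pop; stack = (empty)
pos 4: push '['; stack = [
pos 5: push '['; stack = [[
pos 6: ']' matches '['; pop; stack = [
pos 7: push '('; stack = [(
pos 8: saw closer ']' but top of stack is '(' (expected ')') → INVALID
Verdict: type mismatch at position 8: ']' closes '(' → no

Answer: no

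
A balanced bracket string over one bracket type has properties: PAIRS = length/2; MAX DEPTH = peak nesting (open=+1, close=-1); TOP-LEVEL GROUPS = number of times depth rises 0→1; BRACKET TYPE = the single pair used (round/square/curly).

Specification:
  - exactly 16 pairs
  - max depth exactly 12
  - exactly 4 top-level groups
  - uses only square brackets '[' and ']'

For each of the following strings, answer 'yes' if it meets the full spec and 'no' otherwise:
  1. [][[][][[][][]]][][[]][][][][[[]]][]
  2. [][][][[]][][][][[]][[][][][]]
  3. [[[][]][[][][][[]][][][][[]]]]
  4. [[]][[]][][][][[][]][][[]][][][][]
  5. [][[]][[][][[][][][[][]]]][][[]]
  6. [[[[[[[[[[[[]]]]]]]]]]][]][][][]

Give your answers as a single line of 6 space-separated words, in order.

Answer: no no no no no yes

Derivation:
String 1 '[][[][][[][][]]][][[]][][][][[[]]][]': depth seq [1 0 1 2 1 2 1 2 3 2 3 2 3 2 1 0 1 0 1 2 1 0 1 0 1 0 1 0 1 2 3 2 1 0 1 0]
  -> pairs=18 depth=3 groups=9 -> no
String 2 '[][][][[]][][][][[]][[][][][]]': depth seq [1 0 1 0 1 0 1 2 1 0 1 0 1 0 1 0 1 2 1 0 1 2 1 2 1 2 1 2 1 0]
  -> pairs=15 depth=2 groups=9 -> no
String 3 '[[[][]][[][][][[]][][][][[]]]]': depth seq [1 2 3 2 3 2 1 2 3 2 3 2 3 2 3 4 3 2 3 2 3 2 3 2 3 4 3 2 1 0]
  -> pairs=15 depth=4 groups=1 -> no
String 4 '[[]][[]][][][][[][]][][[]][][][][]': depth seq [1 2 1 0 1 2 1 0 1 0 1 0 1 0 1 2 1 2 1 0 1 0 1 2 1 0 1 0 1 0 1 0 1 0]
  -> pairs=17 depth=2 groups=12 -> no
String 5 '[][[]][[][][[][][][[][]]]][][[]]': depth seq [1 0 1 2 1 0 1 2 1 2 1 2 3 2 3 2 3 2 3 4 3 4 3 2 1 0 1 0 1 2 1 0]
  -> pairs=16 depth=4 groups=5 -> no
String 6 '[[[[[[[[[[[[]]]]]]]]]]][]][][][]': depth seq [1 2 3 4 5 6 7 8 9 10 11 12 11 10 9 8 7 6 5 4 3 2 1 2 1 0 1 0 1 0 1 0]
  -> pairs=16 depth=12 groups=4 -> yes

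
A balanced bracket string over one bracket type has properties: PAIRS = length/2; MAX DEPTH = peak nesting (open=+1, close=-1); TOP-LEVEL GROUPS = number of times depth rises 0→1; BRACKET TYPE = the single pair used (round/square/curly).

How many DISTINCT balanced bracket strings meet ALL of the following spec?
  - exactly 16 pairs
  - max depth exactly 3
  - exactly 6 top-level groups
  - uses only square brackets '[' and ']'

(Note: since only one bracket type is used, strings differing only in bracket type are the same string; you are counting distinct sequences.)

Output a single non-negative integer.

Answer: 233637

Derivation:
Spec: pairs=16 depth=3 groups=6
Count(depth <= 3) = 236640
Count(depth <= 2) = 3003
Count(depth == 3) = 236640 - 3003 = 233637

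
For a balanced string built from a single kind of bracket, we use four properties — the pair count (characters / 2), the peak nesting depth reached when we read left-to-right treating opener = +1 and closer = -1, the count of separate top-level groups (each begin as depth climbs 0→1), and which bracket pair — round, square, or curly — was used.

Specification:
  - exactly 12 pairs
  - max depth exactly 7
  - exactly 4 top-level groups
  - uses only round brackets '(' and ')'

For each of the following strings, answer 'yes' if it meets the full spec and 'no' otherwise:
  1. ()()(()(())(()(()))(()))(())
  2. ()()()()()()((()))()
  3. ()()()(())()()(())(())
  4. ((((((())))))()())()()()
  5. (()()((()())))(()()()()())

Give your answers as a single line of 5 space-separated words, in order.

String 1 '()()(()(())(()(()))(()))(())': depth seq [1 0 1 0 1 2 1 2 3 2 1 2 3 2 3 4 3 2 1 2 3 2 1 0 1 2 1 0]
  -> pairs=14 depth=4 groups=4 -> no
String 2 '()()()()()()((()))()': depth seq [1 0 1 0 1 0 1 0 1 0 1 0 1 2 3 2 1 0 1 0]
  -> pairs=10 depth=3 groups=8 -> no
String 3 '()()()(())()()(())(())': depth seq [1 0 1 0 1 0 1 2 1 0 1 0 1 0 1 2 1 0 1 2 1 0]
  -> pairs=11 depth=2 groups=8 -> no
String 4 '((((((())))))()())()()()': depth seq [1 2 3 4 5 6 7 6 5 4 3 2 1 2 1 2 1 0 1 0 1 0 1 0]
  -> pairs=12 depth=7 groups=4 -> yes
String 5 '(()()((()())))(()()()()())': depth seq [1 2 1 2 1 2 3 4 3 4 3 2 1 0 1 2 1 2 1 2 1 2 1 2 1 0]
  -> pairs=13 depth=4 groups=2 -> no

Answer: no no no yes no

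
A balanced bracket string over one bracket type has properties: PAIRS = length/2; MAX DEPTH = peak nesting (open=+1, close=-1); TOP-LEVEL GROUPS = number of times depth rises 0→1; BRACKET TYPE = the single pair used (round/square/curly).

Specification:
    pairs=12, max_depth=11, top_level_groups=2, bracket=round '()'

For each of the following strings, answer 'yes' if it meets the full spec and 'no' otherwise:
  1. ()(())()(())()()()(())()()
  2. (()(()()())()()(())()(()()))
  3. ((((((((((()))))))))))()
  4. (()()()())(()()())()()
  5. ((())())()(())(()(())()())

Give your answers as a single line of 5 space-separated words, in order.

String 1 '()(())()(())()()()(())()()': depth seq [1 0 1 2 1 0 1 0 1 2 1 0 1 0 1 0 1 0 1 2 1 0 1 0 1 0]
  -> pairs=13 depth=2 groups=10 -> no
String 2 '(()(()()())()()(())()(()()))': depth seq [1 2 1 2 3 2 3 2 3 2 1 2 1 2 1 2 3 2 1 2 1 2 3 2 3 2 1 0]
  -> pairs=14 depth=3 groups=1 -> no
String 3 '((((((((((()))))))))))()': depth seq [1 2 3 4 5 6 7 8 9 10 11 10 9 8 7 6 5 4 3 2 1 0 1 0]
  -> pairs=12 depth=11 groups=2 -> yes
String 4 '(()()()())(()()())()()': depth seq [1 2 1 2 1 2 1 2 1 0 1 2 1 2 1 2 1 0 1 0 1 0]
  -> pairs=11 depth=2 groups=4 -> no
String 5 '((())())()(())(()(())()())': depth seq [1 2 3 2 1 2 1 0 1 0 1 2 1 0 1 2 1 2 3 2 1 2 1 2 1 0]
  -> pairs=13 depth=3 groups=4 -> no

Answer: no no yes no no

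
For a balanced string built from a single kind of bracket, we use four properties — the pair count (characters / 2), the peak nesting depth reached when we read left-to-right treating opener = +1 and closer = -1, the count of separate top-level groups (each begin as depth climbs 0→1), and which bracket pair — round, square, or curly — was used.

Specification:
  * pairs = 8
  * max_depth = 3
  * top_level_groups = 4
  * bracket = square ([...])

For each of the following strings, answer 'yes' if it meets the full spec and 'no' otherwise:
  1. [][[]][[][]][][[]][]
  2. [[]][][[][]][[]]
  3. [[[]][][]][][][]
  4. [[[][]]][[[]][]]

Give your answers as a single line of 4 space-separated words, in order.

Answer: no no yes no

Derivation:
String 1 '[][[]][[][]][][[]][]': depth seq [1 0 1 2 1 0 1 2 1 2 1 0 1 0 1 2 1 0 1 0]
  -> pairs=10 depth=2 groups=6 -> no
String 2 '[[]][][[][]][[]]': depth seq [1 2 1 0 1 0 1 2 1 2 1 0 1 2 1 0]
  -> pairs=8 depth=2 groups=4 -> no
String 3 '[[[]][][]][][][]': depth seq [1 2 3 2 1 2 1 2 1 0 1 0 1 0 1 0]
  -> pairs=8 depth=3 groups=4 -> yes
String 4 '[[[][]]][[[]][]]': depth seq [1 2 3 2 3 2 1 0 1 2 3 2 1 2 1 0]
  -> pairs=8 depth=3 groups=2 -> no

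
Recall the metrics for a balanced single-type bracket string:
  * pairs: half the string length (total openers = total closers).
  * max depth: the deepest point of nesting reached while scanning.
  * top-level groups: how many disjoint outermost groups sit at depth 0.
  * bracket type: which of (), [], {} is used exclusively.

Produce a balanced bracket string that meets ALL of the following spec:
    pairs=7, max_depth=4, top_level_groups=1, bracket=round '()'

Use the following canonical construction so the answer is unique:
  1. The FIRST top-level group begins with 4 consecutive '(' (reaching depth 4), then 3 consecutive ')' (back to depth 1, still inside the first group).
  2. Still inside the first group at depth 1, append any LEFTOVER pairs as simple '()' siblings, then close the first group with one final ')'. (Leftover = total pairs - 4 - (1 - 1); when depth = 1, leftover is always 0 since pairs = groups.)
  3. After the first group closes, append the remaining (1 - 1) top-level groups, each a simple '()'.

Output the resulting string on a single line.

Spec: pairs=7 depth=4 groups=1
Leftover pairs = 7 - 4 - (1-1) = 3
First group: deep chain of depth 4 + 3 sibling pairs
Remaining 0 groups: simple '()' each

Answer: (((()))()()())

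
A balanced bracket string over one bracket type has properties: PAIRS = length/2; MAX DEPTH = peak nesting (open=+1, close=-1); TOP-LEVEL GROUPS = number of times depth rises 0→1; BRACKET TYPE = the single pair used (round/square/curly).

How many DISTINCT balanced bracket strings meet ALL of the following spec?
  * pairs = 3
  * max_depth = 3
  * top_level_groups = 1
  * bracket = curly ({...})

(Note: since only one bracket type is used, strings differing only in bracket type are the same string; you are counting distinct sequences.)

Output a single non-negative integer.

Spec: pairs=3 depth=3 groups=1
Count(depth <= 3) = 2
Count(depth <= 2) = 1
Count(depth == 3) = 2 - 1 = 1

Answer: 1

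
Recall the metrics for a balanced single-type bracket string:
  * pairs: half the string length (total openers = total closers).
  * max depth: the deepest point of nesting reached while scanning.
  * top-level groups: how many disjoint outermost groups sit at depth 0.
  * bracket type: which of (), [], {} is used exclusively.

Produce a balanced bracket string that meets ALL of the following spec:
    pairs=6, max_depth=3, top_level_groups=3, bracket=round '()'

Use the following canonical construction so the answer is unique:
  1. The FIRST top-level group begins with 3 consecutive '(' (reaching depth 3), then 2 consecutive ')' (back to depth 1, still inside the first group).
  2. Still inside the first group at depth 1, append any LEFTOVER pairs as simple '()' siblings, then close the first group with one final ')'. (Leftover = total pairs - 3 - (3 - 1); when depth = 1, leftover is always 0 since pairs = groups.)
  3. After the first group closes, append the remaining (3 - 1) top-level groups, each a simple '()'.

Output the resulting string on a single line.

Answer: ((())())()()

Derivation:
Spec: pairs=6 depth=3 groups=3
Leftover pairs = 6 - 3 - (3-1) = 1
First group: deep chain of depth 3 + 1 sibling pairs
Remaining 2 groups: simple '()' each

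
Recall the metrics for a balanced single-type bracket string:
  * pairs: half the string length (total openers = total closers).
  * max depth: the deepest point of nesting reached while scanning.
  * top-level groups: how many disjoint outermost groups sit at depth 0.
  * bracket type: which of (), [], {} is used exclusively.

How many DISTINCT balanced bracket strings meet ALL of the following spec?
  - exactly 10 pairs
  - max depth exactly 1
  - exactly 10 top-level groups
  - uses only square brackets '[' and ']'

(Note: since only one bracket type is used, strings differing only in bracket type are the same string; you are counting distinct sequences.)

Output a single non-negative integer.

Spec: pairs=10 depth=1 groups=10
Count(depth <= 1) = 1
Count(depth <= 0) = 0
Count(depth == 1) = 1 - 0 = 1

Answer: 1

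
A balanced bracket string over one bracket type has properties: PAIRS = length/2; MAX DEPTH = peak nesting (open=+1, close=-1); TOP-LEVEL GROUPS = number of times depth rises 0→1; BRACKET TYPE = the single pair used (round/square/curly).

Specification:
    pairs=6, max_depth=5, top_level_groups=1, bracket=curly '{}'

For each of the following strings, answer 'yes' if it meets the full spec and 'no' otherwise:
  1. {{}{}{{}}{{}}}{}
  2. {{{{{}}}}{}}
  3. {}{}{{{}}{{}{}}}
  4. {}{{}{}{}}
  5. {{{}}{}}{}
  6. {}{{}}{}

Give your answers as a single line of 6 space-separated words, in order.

String 1 '{{}{}{{}}{{}}}{}': depth seq [1 2 1 2 1 2 3 2 1 2 3 2 1 0 1 0]
  -> pairs=8 depth=3 groups=2 -> no
String 2 '{{{{{}}}}{}}': depth seq [1 2 3 4 5 4 3 2 1 2 1 0]
  -> pairs=6 depth=5 groups=1 -> yes
String 3 '{}{}{{{}}{{}{}}}': depth seq [1 0 1 0 1 2 3 2 1 2 3 2 3 2 1 0]
  -> pairs=8 depth=3 groups=3 -> no
String 4 '{}{{}{}{}}': depth seq [1 0 1 2 1 2 1 2 1 0]
  -> pairs=5 depth=2 groups=2 -> no
String 5 '{{{}}{}}{}': depth seq [1 2 3 2 1 2 1 0 1 0]
  -> pairs=5 depth=3 groups=2 -> no
String 6 '{}{{}}{}': depth seq [1 0 1 2 1 0 1 0]
  -> pairs=4 depth=2 groups=3 -> no

Answer: no yes no no no no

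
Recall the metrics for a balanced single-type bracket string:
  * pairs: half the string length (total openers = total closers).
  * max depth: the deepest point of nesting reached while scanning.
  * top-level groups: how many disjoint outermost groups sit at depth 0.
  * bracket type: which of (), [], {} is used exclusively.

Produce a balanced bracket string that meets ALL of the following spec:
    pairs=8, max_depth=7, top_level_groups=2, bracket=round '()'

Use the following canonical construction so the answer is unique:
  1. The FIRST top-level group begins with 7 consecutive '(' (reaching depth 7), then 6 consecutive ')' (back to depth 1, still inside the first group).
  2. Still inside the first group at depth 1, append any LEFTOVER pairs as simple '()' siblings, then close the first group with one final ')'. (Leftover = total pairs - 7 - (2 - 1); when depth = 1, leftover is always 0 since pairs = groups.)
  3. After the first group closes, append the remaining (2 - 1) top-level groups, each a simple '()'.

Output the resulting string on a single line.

Spec: pairs=8 depth=7 groups=2
Leftover pairs = 8 - 7 - (2-1) = 0
First group: deep chain of depth 7 + 0 sibling pairs
Remaining 1 groups: simple '()' each

Answer: ((((((()))))))()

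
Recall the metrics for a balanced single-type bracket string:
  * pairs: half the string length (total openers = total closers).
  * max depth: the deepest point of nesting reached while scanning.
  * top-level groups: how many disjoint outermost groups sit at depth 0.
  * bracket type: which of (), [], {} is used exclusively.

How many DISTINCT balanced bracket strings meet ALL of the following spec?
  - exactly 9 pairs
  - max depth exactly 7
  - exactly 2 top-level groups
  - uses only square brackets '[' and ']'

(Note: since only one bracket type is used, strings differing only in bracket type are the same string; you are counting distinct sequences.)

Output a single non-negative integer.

Answer: 24

Derivation:
Spec: pairs=9 depth=7 groups=2
Count(depth <= 7) = 1428
Count(depth <= 6) = 1404
Count(depth == 7) = 1428 - 1404 = 24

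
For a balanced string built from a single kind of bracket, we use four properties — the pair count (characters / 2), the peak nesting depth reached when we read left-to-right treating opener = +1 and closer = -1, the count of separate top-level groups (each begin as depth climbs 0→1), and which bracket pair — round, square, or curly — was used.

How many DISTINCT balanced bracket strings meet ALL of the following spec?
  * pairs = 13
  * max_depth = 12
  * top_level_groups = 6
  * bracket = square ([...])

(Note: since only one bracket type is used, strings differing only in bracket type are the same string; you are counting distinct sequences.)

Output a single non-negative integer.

Answer: 0

Derivation:
Spec: pairs=13 depth=12 groups=6
Count(depth <= 12) = 23256
Count(depth <= 11) = 23256
Count(depth == 12) = 23256 - 23256 = 0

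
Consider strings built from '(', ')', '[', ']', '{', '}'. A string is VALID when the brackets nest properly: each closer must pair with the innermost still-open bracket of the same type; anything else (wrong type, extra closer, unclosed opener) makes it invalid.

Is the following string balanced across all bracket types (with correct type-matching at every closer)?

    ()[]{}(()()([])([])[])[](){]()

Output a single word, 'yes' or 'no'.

Answer: no

Derivation:
pos 0: push '('; stack = (
pos 1: ')' matches '('; pop; stack = (empty)
pos 2: push '['; stack = [
pos 3: ']' matches '['; pop; stack = (empty)
pos 4: push '{'; stack = {
pos 5: '}' matches '{'; pop; stack = (empty)
pos 6: push '('; stack = (
pos 7: push '('; stack = ((
pos 8: ')' matches '('; pop; stack = (
pos 9: push '('; stack = ((
pos 10: ')' matches '('; pop; stack = (
pos 11: push '('; stack = ((
pos 12: push '['; stack = (([
pos 13: ']' matches '['; pop; stack = ((
pos 14: ')' matches '('; pop; stack = (
pos 15: push '('; stack = ((
pos 16: push '['; stack = (([
pos 17: ']' matches '['; pop; stack = ((
pos 18: ')' matches '('; pop; stack = (
pos 19: push '['; stack = ([
pos 20: ']' matches '['; pop; stack = (
pos 21: ')' matches '('; pop; stack = (empty)
pos 22: push '['; stack = [
pos 23: ']' matches '['; pop; stack = (empty)
pos 24: push '('; stack = (
pos 25: ')' matches '('; pop; stack = (empty)
pos 26: push '{'; stack = {
pos 27: saw closer ']' but top of stack is '{' (expected '}') → INVALID
Verdict: type mismatch at position 27: ']' closes '{' → no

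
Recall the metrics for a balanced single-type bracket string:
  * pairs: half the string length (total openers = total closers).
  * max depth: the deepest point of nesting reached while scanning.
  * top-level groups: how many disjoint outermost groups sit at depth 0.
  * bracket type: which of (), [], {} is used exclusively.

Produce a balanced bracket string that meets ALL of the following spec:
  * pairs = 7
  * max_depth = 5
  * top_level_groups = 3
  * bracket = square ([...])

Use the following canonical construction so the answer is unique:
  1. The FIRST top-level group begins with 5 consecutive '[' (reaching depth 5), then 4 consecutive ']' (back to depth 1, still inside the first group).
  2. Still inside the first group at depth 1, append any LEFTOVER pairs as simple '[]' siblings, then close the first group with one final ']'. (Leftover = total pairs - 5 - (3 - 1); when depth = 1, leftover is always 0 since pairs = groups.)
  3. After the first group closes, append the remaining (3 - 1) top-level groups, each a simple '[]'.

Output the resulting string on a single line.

Answer: [[[[[]]]]][][]

Derivation:
Spec: pairs=7 depth=5 groups=3
Leftover pairs = 7 - 5 - (3-1) = 0
First group: deep chain of depth 5 + 0 sibling pairs
Remaining 2 groups: simple '[]' each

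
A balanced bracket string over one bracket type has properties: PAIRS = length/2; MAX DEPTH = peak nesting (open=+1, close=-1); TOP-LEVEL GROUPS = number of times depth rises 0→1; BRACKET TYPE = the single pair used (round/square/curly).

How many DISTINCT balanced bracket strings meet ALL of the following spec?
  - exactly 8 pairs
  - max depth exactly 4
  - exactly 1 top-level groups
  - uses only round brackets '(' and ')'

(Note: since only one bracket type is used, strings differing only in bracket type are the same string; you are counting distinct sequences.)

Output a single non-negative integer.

Answer: 169

Derivation:
Spec: pairs=8 depth=4 groups=1
Count(depth <= 4) = 233
Count(depth <= 3) = 64
Count(depth == 4) = 233 - 64 = 169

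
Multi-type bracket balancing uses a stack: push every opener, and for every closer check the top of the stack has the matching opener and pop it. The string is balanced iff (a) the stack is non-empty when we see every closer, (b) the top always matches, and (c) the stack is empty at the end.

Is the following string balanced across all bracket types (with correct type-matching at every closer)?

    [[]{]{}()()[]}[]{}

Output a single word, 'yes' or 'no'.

pos 0: push '['; stack = [
pos 1: push '['; stack = [[
pos 2: ']' matches '['; pop; stack = [
pos 3: push '{'; stack = [{
pos 4: saw closer ']' but top of stack is '{' (expected '}') → INVALID
Verdict: type mismatch at position 4: ']' closes '{' → no

Answer: no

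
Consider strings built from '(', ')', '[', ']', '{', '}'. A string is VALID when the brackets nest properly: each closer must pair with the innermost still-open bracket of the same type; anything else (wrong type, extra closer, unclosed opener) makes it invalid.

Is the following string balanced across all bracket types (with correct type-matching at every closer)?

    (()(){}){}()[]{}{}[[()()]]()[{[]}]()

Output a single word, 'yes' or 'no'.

Answer: yes

Derivation:
pos 0: push '('; stack = (
pos 1: push '('; stack = ((
pos 2: ')' matches '('; pop; stack = (
pos 3: push '('; stack = ((
pos 4: ')' matches '('; pop; stack = (
pos 5: push '{'; stack = ({
pos 6: '}' matches '{'; pop; stack = (
pos 7: ')' matches '('; pop; stack = (empty)
pos 8: push '{'; stack = {
pos 9: '}' matches '{'; pop; stack = (empty)
pos 10: push '('; stack = (
pos 11: ')' matches '('; pop; stack = (empty)
pos 12: push '['; stack = [
pos 13: ']' matches '['; pop; stack = (empty)
pos 14: push '{'; stack = {
pos 15: '}' matches '{'; pop; stack = (empty)
pos 16: push '{'; stack = {
pos 17: '}' matches '{'; pop; stack = (empty)
pos 18: push '['; stack = [
pos 19: push '['; stack = [[
pos 20: push '('; stack = [[(
pos 21: ')' matches '('; pop; stack = [[
pos 22: push '('; stack = [[(
pos 23: ')' matches '('; pop; stack = [[
pos 24: ']' matches '['; pop; stack = [
pos 25: ']' matches '['; pop; stack = (empty)
pos 26: push '('; stack = (
pos 27: ')' matches '('; pop; stack = (empty)
pos 28: push '['; stack = [
pos 29: push '{'; stack = [{
pos 30: push '['; stack = [{[
pos 31: ']' matches '['; pop; stack = [{
pos 32: '}' matches '{'; pop; stack = [
pos 33: ']' matches '['; pop; stack = (empty)
pos 34: push '('; stack = (
pos 35: ')' matches '('; pop; stack = (empty)
end: stack empty → VALID
Verdict: properly nested → yes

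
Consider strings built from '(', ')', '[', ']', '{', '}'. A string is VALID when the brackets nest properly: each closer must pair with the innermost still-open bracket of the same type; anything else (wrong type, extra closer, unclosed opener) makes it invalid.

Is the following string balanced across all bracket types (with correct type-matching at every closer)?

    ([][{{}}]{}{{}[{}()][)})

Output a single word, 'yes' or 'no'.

pos 0: push '('; stack = (
pos 1: push '['; stack = ([
pos 2: ']' matches '['; pop; stack = (
pos 3: push '['; stack = ([
pos 4: push '{'; stack = ([{
pos 5: push '{'; stack = ([{{
pos 6: '}' matches '{'; pop; stack = ([{
pos 7: '}' matches '{'; pop; stack = ([
pos 8: ']' matches '['; pop; stack = (
pos 9: push '{'; stack = ({
pos 10: '}' matches '{'; pop; stack = (
pos 11: push '{'; stack = ({
pos 12: push '{'; stack = ({{
pos 13: '}' matches '{'; pop; stack = ({
pos 14: push '['; stack = ({[
pos 15: push '{'; stack = ({[{
pos 16: '}' matches '{'; pop; stack = ({[
pos 17: push '('; stack = ({[(
pos 18: ')' matches '('; pop; stack = ({[
pos 19: ']' matches '['; pop; stack = ({
pos 20: push '['; stack = ({[
pos 21: saw closer ')' but top of stack is '[' (expected ']') → INVALID
Verdict: type mismatch at position 21: ')' closes '[' → no

Answer: no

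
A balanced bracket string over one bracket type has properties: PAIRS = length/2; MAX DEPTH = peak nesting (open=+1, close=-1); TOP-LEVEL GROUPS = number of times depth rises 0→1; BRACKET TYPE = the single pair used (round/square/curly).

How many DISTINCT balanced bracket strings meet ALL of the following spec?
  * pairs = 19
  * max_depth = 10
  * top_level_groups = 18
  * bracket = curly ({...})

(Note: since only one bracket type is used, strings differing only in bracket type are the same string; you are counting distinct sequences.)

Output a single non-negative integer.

Answer: 0

Derivation:
Spec: pairs=19 depth=10 groups=18
Count(depth <= 10) = 18
Count(depth <= 9) = 18
Count(depth == 10) = 18 - 18 = 0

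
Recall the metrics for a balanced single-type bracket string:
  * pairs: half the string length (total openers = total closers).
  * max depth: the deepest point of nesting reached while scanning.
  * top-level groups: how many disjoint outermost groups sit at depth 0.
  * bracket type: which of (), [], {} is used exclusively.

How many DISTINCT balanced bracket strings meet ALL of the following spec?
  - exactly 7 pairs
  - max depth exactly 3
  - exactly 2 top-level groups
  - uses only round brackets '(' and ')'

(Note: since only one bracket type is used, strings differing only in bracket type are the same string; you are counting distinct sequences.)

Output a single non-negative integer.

Answer: 58

Derivation:
Spec: pairs=7 depth=3 groups=2
Count(depth <= 3) = 64
Count(depth <= 2) = 6
Count(depth == 3) = 64 - 6 = 58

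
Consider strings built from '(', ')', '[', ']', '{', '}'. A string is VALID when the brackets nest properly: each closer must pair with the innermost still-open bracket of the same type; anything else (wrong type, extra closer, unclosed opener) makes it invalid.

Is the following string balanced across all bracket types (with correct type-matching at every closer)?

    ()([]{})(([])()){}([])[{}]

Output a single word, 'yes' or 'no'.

Answer: yes

Derivation:
pos 0: push '('; stack = (
pos 1: ')' matches '('; pop; stack = (empty)
pos 2: push '('; stack = (
pos 3: push '['; stack = ([
pos 4: ']' matches '['; pop; stack = (
pos 5: push '{'; stack = ({
pos 6: '}' matches '{'; pop; stack = (
pos 7: ')' matches '('; pop; stack = (empty)
pos 8: push '('; stack = (
pos 9: push '('; stack = ((
pos 10: push '['; stack = (([
pos 11: ']' matches '['; pop; stack = ((
pos 12: ')' matches '('; pop; stack = (
pos 13: push '('; stack = ((
pos 14: ')' matches '('; pop; stack = (
pos 15: ')' matches '('; pop; stack = (empty)
pos 16: push '{'; stack = {
pos 17: '}' matches '{'; pop; stack = (empty)
pos 18: push '('; stack = (
pos 19: push '['; stack = ([
pos 20: ']' matches '['; pop; stack = (
pos 21: ')' matches '('; pop; stack = (empty)
pos 22: push '['; stack = [
pos 23: push '{'; stack = [{
pos 24: '}' matches '{'; pop; stack = [
pos 25: ']' matches '['; pop; stack = (empty)
end: stack empty → VALID
Verdict: properly nested → yes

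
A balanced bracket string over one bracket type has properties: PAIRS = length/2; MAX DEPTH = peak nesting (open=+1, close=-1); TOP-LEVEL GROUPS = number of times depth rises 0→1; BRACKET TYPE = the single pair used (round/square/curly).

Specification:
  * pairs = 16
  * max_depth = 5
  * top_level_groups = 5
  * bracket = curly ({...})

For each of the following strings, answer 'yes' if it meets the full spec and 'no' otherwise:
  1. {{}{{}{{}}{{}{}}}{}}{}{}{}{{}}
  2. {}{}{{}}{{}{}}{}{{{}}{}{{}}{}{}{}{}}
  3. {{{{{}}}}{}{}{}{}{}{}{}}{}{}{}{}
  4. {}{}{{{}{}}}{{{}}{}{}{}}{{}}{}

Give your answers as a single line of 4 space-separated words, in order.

Answer: no no yes no

Derivation:
String 1 '{{}{{}{{}}{{}{}}}{}}{}{}{}{{}}': depth seq [1 2 1 2 3 2 3 4 3 2 3 4 3 4 3 2 1 2 1 0 1 0 1 0 1 0 1 2 1 0]
  -> pairs=15 depth=4 groups=5 -> no
String 2 '{}{}{{}}{{}{}}{}{{{}}{}{{}}{}{}{}{}}': depth seq [1 0 1 0 1 2 1 0 1 2 1 2 1 0 1 0 1 2 3 2 1 2 1 2 3 2 1 2 1 2 1 2 1 2 1 0]
  -> pairs=18 depth=3 groups=6 -> no
String 3 '{{{{{}}}}{}{}{}{}{}{}{}}{}{}{}{}': depth seq [1 2 3 4 5 4 3 2 1 2 1 2 1 2 1 2 1 2 1 2 1 2 1 0 1 0 1 0 1 0 1 0]
  -> pairs=16 depth=5 groups=5 -> yes
String 4 '{}{}{{{}{}}}{{{}}{}{}{}}{{}}{}': depth seq [1 0 1 0 1 2 3 2 3 2 1 0 1 2 3 2 1 2 1 2 1 2 1 0 1 2 1 0 1 0]
  -> pairs=15 depth=3 groups=6 -> no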